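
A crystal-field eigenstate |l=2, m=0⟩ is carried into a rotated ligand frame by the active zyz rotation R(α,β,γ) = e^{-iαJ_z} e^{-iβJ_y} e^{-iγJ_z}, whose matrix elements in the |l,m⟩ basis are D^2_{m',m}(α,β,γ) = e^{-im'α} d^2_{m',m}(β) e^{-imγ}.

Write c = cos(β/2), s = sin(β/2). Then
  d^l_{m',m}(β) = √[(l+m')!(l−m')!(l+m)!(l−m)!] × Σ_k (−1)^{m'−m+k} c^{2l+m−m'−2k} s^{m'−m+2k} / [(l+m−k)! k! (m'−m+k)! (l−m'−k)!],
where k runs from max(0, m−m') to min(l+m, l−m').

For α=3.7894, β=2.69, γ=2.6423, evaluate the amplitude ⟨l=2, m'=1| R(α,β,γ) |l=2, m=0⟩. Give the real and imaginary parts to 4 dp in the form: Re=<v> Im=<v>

Split into d^2_{1,0}(β=2.6900) × two z-phases.
Half-angle: c=0.223883, s=0.974616. N=√(6·1·2·2)=4.898979
The bounds max(0,m−m')=0 and min(l+m,l−m')=1 give 2 terms
  k=0: (−1)^1·4.8990/(2)·0.2239^3·0.9746^1 = -0.026790
  k=1: (−1)^2·4.8990/(2)·0.2239^1·0.9746^3 = +0.507688
d^2_{1,0}(2.6900) = -0.026790 +0.507688 = +0.480898
Attach z-rotation phases: D = e^{-i(1)(3.7894)}·(+0.480898)·e^{-i(0)(2.6423)} = -0.383472+0.290193i

Re=-0.3835 Im=0.2902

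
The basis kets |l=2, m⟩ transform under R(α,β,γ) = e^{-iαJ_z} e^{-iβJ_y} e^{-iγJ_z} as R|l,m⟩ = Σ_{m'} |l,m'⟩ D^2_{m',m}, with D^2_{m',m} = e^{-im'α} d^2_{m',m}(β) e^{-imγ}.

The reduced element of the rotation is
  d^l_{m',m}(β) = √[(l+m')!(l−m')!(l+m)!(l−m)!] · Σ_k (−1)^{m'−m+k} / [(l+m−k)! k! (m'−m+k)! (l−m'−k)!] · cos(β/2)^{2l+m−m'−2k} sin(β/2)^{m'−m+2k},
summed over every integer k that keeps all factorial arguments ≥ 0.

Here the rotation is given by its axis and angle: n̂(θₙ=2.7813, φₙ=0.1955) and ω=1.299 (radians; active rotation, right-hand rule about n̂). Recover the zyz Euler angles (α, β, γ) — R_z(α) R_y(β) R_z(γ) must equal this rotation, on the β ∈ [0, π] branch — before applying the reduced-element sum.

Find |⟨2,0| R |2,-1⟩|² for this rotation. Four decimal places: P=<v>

P=0.2152

Axis–angle → zyz. n̂ = (sinθₙcosφₙ, sinθₙsinφₙ, cosθₙ) = (+0.345832, +0.068485, -0.935794), ω = 1.2990.
R = I cosω + sinω [n̂]ₓ + (1−cosω) n̂n̂ᵀ gives
  R = [+0.355954, +0.918767, -0.170775; -0.884115, +0.271893, -0.380020; -0.302717, +0.286254, +0.909077]
β = atan2(√(R₁₃²+R₂₃²), R₃₃) = 0.429733; α = atan2(R₂₃, R₁₃) mod 2π = 4.290047; γ = atan2(R₃₂, −R₃₁) mod 2π = 0.757454
First d^2_{0,-1}(β=0.4297), then the phase factors e^{-i(0)α} and e^{-i(-1)γ}:
c=cos(0.429733/2)=0.977005, s=sin(0.429733/2)=0.213217; N=√[2·2·1·6]=4.898979
Admissible k: 0..1 (factorial args all ≥0)
  k=0: (−1)^1·4.8990/(2)·0.9770^3·0.2132^1 = -0.487066
  k=1: (−1)^2·4.8990/(2)·0.9770^1·0.2132^3 = +0.023197
d^2_{0,-1}(0.4297) = -0.487066 +0.023197 = -0.463868
|D^2_{0,-1}|² = |d^2_{0,-1}(β)|² = (-0.463868)² = 0.215174 (the z-rotation phases have unit modulus)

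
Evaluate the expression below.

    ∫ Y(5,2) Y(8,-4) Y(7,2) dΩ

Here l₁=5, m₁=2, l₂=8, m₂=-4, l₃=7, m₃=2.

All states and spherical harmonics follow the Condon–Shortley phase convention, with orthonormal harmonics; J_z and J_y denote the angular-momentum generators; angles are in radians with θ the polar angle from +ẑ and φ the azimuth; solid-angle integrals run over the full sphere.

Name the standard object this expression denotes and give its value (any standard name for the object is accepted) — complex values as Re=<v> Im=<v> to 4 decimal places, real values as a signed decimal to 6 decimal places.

Gaunt coefficient, +0.088855

This is a Gaunt coefficient — the integral of a triple product of spherical harmonics over the sphere.
Checks pass: Σm=0; 20 even; l₃=7∈[3,13].
(2·5+1)(2·8+1)(2·7+1) = 2805
Δ: 6! 4! 10! / 21! → 1/814773960
sum: t=1:−1/87091200 t=2:+1/4976640 t=3:−1/2073600 t=4:+1/4976640 t=5:−1/87091200 = -1/9676800
3j²(5 8 7; 0 0 0) = Δ·Π!·Σ² = 360/46189  (sign +1)
sum: t=0:+1/74649600 t=1:−1/14515200 t=2:+1/23224320 t=3:−1/313528320 = -7/447897600
3j²(5 8 7; 2 -4 2) = Δ·Π!·Σ² = 343/75582  (sign +1)
combine: 4πI² = 2805·360/46189·343/75582 = 102900/1037153
take √, sign +1: I = 0.08885489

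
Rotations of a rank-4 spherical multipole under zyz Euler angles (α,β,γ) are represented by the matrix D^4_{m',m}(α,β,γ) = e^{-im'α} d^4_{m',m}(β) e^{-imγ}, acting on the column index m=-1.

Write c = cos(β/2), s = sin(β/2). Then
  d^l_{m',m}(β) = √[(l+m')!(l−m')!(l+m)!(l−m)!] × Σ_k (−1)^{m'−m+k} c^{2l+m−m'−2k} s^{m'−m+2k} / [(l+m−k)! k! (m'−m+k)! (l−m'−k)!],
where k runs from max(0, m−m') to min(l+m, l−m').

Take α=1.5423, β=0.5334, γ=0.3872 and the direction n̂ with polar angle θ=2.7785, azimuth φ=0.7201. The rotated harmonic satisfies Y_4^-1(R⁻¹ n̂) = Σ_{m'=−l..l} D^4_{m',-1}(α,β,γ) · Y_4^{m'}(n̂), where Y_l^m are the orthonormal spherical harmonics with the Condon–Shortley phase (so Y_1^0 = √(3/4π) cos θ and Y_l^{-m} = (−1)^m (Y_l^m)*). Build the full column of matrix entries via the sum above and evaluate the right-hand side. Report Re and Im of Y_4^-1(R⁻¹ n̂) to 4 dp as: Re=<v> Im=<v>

Re=-0.0442 Im=-0.0412

Need the full column D^4_{m',-1} for m'=−4..4 at α=1.5423, β=0.5334, γ=0.3872.
cos(β/2)=0.964646, sin(β/2)=0.263550
d^4_{-4,-1}: single k=3 term ⇒ +0.114425;  D = +0.110181+0.030875i
d^4_{-3,-1}: k∈[2..3] ⇒ +0.444224 -0.055264 = +0.388961;  D = +0.115581-0.371391i
d^4_{-2,-1}: k∈[1..3] ⇒ +0.869108 -0.324364 +0.016141 = +0.560885;  D = -0.530583-0.181861i
d^4_{-1,-1}: k∈[0..3] ⇒ +0.749796 -0.839505 +0.125326 -0.003118 = +0.032499;  D = -0.011409+0.030431i
d^4_{0,-1}: k∈[0..3] ⇒ -0.916121 +0.410292 -0.030625 +0.000381 = -0.536073;  D = -0.496388-0.202420i
d^4_{1,-1}: k∈[0..3] ⇒ +0.559670 -0.125326 +0.004677 -0.000023 = +0.438998;  D = +0.177279-0.401611i
d^4_{2,-1}: k∈[0..2] ⇒ -0.216243 +0.024211 -0.000361 = -0.192393;  D = +0.173722+0.082677i
d^4_{3,-1}: k∈[0..1] ⇒ +0.055264 -0.002475 = +0.052789;  D = -0.024034+0.047000i
d^4_{4,-1}: single k=0 term ⇒ -0.008541;  D = -0.007491-0.004104i
Y_4^{m'}(θ=2.7785,φ=0.7201) and Σ D·Y over m':
  (+0.1102+0.0309i)·(-0.0068-0.0018i)  (+0.1156-0.3714i)·(+0.0291+0.0436i)  (-0.5306-0.1819i)·(+0.0281-0.2141i)  (-0.0114+0.0304i)·(-0.3680+0.3229i)  (-0.4964-0.2024i)·(+0.3714+0.0000i)  (+0.1773-0.4016i)·(+0.3680+0.3229i)  (+0.1737+0.0827i)·(+0.0281+0.2141i)  (-0.0240+0.0470i)·(-0.0291+0.0436i)  (-0.0075-0.0041i)·(-0.0068+0.0018i)
Y_4^-1(R⁻¹ n̂) = -0.044189-0.041247i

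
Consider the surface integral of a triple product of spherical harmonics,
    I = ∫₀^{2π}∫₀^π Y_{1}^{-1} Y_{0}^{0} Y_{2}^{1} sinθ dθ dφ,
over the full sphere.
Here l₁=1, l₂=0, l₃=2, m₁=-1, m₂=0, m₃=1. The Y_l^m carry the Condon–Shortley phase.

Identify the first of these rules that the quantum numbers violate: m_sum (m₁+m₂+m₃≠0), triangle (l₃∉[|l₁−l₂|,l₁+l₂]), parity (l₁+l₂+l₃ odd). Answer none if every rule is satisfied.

triangle

azimuthal sum: -1 + 0 + 1 = 0  ✓
l₃ must lie in [1,1]; have l₃=2  ✗
L = 1 + 0 + 2 = 3 (odd)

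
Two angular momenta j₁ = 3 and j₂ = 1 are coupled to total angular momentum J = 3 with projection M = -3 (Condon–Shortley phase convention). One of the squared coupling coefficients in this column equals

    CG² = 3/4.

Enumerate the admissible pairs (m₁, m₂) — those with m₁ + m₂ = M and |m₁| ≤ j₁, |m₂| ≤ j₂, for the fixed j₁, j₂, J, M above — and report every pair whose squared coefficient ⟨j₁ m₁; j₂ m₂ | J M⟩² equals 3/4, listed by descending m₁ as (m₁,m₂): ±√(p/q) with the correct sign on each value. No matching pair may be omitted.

(-3,0): −√(3/4)

Admissible pairs with m₁+m₂ = M = -3: (-3,0), (-2,-1)
  (m₁,m₂)=(-2,-1): CG² = 1/4, CG = +√(1/4)
  (m₁,m₂)=(-3,0): CG² = 3/4, CG = −√(3/4)   ← matches the target
Pairs with CG² = 3/4: (-3,0): −√(3/4)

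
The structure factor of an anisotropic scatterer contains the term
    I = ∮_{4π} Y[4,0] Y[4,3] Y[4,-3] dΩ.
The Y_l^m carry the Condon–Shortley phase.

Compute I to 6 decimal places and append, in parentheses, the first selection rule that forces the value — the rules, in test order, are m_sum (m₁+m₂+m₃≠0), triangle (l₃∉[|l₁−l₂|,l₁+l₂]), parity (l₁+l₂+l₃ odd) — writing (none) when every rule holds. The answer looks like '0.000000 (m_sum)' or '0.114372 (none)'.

0.159788 (none)

Rules hold: Σm=0, L=12 even, 0≤4≤8.
N = 9·9·9 = 729
Δ = 4!·4!·4!/13! = 1/450450
Racah Σ t=0..4: t=0:+1/13824 t=1:−1/216 t=2:+1/64 t=3:−1/216 t=4:+1/13824 = 5/768
⇒ 3j(4 4 4; 0 0 0)² = 18/1001, sgn +1
Racah Σ t=3..4: t=3:−1/864 t=4:+1/3456 = -1/1152
⇒ 3j(4 4 4; 0 3 -3)² = 7/286, sgn +1
4πI² = N·(3j₀)²·(3jₘ)² = 6561/20449
I = +1·√(0.320847/4π) = 0.15978796
No selection rule forces the value: the integral is nonzero (none).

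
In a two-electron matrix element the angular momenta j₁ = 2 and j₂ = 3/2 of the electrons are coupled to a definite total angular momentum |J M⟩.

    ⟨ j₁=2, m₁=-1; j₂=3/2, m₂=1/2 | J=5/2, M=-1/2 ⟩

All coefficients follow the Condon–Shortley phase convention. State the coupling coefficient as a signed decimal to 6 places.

triangle: 1!*3!*2!/7! = 12/5040
(j±m)!: 1!*3!*2!*1!*2!*3! = 144
prefactor² = (2J+1)*Δ*N² = 72/35
  k=0: +1/(0!*1!*3!*2!*0!*0!) = 1/12
  k=1: −1/(1!*0!*2!*1!*1!*1!) = -1/2
Σ = -5/12  ⇒  CG² = 72/35*(-5/12)² = 5/14
CG = −√(5/14) = -0.597614

-0.597614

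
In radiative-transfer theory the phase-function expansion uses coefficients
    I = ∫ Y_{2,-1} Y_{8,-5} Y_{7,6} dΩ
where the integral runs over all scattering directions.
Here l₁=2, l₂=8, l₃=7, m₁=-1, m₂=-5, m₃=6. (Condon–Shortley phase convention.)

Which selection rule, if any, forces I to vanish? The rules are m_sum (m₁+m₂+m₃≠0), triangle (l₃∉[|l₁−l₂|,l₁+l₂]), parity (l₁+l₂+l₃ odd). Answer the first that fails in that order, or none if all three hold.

parity

m₁+m₂+m₃ = -1 − 5 + 6 = 0  ✓
triangle: |2−8|=6 ≤ l₃=7 ≤ 2+8=10  ✓
parity: l₁+l₂+l₃ = 17 is odd  ✗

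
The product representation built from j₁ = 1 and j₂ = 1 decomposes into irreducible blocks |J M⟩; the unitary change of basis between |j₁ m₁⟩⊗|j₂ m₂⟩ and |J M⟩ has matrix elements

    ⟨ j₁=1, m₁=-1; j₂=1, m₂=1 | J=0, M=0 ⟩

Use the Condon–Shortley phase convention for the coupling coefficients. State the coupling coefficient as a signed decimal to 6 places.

+√(1/3) = +0.577350

triangle: 2!·0!·0!/3! = 2/6
(j±m)!: 0!·2!·2!·0!·0!·0! = 4
prefactor² = (2J+1)·Δ·N² = 4/3
  k=2: +1/(2!·0!·0!·0!·0!·0!) = 1/2
Σ = 1/2  ⇒  CG² = 4/3·(1/2)² = 1/3
CG = +√(1/3) = +0.577350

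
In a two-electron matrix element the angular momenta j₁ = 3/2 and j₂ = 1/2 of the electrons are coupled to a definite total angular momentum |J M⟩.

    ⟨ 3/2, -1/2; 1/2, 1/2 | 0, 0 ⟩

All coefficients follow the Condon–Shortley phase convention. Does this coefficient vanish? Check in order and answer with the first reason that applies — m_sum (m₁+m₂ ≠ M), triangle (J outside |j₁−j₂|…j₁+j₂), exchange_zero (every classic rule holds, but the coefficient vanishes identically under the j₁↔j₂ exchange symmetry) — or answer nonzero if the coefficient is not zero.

m-sum: m₁+m₂ = -1/2+1/2 = 0, M = 0  ✓
triangle: need |j₁−j₂| ≤ J ≤ j₁+j₂, i.e. J ∈ [1, 2]; J = 0 is outside ✗ ⇒ coefficient is 0

triangle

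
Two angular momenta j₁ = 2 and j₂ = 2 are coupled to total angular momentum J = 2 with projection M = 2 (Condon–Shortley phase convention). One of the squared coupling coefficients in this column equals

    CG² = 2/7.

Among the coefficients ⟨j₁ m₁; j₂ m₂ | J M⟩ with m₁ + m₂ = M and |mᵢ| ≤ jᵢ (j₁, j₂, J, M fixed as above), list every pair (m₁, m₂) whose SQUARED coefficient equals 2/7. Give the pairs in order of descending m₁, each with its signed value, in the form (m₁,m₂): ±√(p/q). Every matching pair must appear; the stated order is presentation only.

(2,0): +√(2/7); (0,2): +√(2/7)

Admissible pairs with m₁+m₂ = M = 2: (0,2), (1,1), (2,0)
  (m₁,m₂)=(2,0): CG² = 2/7, CG = +√(2/7)   ← matches the target
  (m₁,m₂)=(1,1): CG² = 3/7, CG = −√(3/7)
  (m₁,m₂)=(0,2): CG² = 2/7, CG = +√(2/7)   ← matches the target
Pairs with CG² = 2/7: (2,0): +√(2/7); (0,2): +√(2/7)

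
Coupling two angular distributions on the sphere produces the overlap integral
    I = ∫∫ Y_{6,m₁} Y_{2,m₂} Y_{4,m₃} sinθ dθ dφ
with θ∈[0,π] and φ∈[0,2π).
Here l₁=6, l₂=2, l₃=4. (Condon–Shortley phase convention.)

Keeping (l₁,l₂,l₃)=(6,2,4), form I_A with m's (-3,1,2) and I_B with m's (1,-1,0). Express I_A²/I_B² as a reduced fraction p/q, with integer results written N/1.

36/25

Shared (l₁,l₂,l₃)=(6,2,4): N and (l;000)² cancel in I_A²/I_B².
A: Δ = 4!·8!·0!/13! = 1/6435; Racah Σ t=3..3: t=3:−1/8640 = -1/8640; ⇒ 3j(6 2 4; -3 1 2)² = 28/715, sgn -1
B: Δ = 4!·8!·0!/13! = 1/6435; Racah Σ t=1..1: t=1:−1/3456 = -1/3456; ⇒ 3j(6 2 4; 1 -1 0)² = 35/1287, sgn -1
I_A²/I_B² = (28/715)/(35/1287) = 36/25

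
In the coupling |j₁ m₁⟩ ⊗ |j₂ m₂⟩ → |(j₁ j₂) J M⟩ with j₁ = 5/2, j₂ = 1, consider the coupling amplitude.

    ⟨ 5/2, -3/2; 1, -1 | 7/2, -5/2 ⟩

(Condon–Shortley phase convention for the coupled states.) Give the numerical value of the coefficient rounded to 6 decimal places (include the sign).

√[8·0!5!2!/8! · 1!4!0!2!1!6!] = √(11520/7)
  +(−1)^0/∏(0,0,4,0,1,2)! = 1/48  (running 1/48)
⟨..|..⟩ = √(11520/7)·(1/48) = +0.845154

+0.845154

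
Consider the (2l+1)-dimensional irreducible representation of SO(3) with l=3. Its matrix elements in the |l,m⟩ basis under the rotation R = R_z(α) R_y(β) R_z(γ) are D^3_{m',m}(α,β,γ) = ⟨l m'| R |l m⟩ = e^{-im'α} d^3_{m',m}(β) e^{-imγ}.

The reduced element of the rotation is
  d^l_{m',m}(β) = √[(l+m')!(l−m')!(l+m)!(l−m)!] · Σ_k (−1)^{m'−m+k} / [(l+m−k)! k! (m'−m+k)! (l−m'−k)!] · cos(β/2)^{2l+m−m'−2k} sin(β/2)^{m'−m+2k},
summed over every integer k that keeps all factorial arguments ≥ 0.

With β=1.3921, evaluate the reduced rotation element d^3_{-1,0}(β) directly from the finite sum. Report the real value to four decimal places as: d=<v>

d^3_{-1,0}(β=1.3921) via the finite sum:
c=cos(1.392100/2)=0.767381, s=sin(1.392100/2)=0.641192; N=√[2·24·6·6]=41.569219
k: max(0,(0)−(-1))=1 … min(3+(0),3−(-1))=3
  k=1: (−1)^0·41.5692/(12)·0.7674^5·0.6412^1 = +0.591062
  k=2: (−1)^1·41.5692/(4)·0.7674^3·0.6412^3 = -1.237964
  k=3: (−1)^2·41.5692/(12)·0.7674^1·0.6412^5 = +0.288098
d^3_{-1,0}(1.3921) = +0.591062 -1.237964 +0.288098 = -0.358804

d=-0.3588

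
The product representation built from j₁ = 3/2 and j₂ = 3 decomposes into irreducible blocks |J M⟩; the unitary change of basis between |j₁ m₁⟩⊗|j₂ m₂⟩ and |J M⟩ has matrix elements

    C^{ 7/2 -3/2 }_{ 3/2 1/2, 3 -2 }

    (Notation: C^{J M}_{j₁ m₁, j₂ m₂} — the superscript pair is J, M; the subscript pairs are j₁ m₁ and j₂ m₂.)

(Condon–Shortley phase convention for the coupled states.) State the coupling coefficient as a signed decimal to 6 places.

+√(3/7) ≈ +0.654654

j₁+j₂−J=1  J+j₁−j₂=2  J−j₁+j₂=5  j₁+j₂+J+1=9
(j₁±m₁, j₂±m₂, J±M) = (2,1,1,5,2,5)
P² = 6400/21
sum k=0..1:
  [0] +1/24 = 1/24
  [1] −1/240 = -1/240
S = 3/80
C² = P²·S² = 3/7 ; C = +0.654654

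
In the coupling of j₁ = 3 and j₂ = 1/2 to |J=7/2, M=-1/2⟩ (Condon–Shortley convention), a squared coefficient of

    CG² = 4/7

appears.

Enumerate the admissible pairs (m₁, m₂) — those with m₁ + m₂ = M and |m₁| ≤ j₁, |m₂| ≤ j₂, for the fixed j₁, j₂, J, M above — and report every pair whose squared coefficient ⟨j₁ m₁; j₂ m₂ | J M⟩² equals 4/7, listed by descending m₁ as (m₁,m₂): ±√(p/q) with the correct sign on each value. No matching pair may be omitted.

Admissible pairs with m₁+m₂ = M = -1/2: (-1,1/2), (0,-1/2)
  (m₁,m₂)=(0,-1/2): CG² = 4/7, CG = +√(4/7)   ← matches the target
  (m₁,m₂)=(-1,1/2): CG² = 3/7, CG = +√(3/7)
Pairs with CG² = 4/7: (0,-1/2): +√(4/7)

(0,-1/2): +√(4/7)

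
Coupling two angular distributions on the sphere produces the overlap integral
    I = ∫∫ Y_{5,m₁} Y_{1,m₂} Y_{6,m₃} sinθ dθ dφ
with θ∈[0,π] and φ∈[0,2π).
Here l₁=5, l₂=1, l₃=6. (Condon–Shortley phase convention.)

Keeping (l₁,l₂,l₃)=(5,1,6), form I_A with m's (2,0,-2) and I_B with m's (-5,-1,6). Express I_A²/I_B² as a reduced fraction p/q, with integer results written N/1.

16/33

Same 5,1,6: normalisation and zero-m 3j drop out of the ratio.
A: Δ: 0! 10! 2! / 13! → 1/858; sum: t=0:+1/30240 = 1/30240; 3j²(5 1 6; 2 0 -2) = Δ·Π!·Σ² = 16/429  (sign +1)
B: Δ: 0! 10! 2! / 13! → 1/858; sum: t=0:+1/7257600 = 1/7257600; 3j²(5 1 6; -5 -1 6) = Δ·Π!·Σ² = 1/13  (sign +1)
I_A²/I_B² = (16/429)/(1/13) = 16/33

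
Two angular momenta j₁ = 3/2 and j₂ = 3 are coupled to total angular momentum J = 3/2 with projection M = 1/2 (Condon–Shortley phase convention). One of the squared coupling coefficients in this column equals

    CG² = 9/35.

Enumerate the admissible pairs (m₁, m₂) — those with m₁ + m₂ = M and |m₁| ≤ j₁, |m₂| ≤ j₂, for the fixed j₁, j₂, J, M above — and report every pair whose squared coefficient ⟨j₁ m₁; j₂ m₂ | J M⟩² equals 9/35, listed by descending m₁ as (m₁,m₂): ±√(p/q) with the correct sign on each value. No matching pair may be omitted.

Admissible pairs with m₁+m₂ = M = 1/2: (-3/2,2), (-1/2,1), (1/2,0), (3/2,-1)
  (m₁,m₂)=(3/2,-1): CG² = 4/35, CG = +√(4/35)
  (m₁,m₂)=(1/2,0): CG² = 9/35, CG = −√(9/35)   ← matches the target
  (m₁,m₂)=(-1/2,1): CG² = 12/35, CG = +√(12/35)
  (m₁,m₂)=(-3/2,2): CG² = 2/7, CG = −√(2/7)
Pairs with CG² = 9/35: (1/2,0): −√(9/35)

(1/2,0): −√(9/35)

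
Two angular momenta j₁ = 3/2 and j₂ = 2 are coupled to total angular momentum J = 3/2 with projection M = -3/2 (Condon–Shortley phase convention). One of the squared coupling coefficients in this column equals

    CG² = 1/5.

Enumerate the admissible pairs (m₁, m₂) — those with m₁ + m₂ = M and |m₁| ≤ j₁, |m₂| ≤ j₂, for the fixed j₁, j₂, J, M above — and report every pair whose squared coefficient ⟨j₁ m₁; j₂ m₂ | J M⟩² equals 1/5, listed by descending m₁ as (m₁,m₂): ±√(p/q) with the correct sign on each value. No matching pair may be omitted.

(-3/2,0): +√(1/5)

Admissible pairs with m₁+m₂ = M = -3/2: (-3/2,0), (-1/2,-1), (1/2,-2)
  (m₁,m₂)=(1/2,-2): CG² = 2/5, CG = +√(2/5)
  (m₁,m₂)=(-1/2,-1): CG² = 2/5, CG = −√(2/5)
  (m₁,m₂)=(-3/2,0): CG² = 1/5, CG = +√(1/5)   ← matches the target
Pairs with CG² = 1/5: (-3/2,0): +√(1/5)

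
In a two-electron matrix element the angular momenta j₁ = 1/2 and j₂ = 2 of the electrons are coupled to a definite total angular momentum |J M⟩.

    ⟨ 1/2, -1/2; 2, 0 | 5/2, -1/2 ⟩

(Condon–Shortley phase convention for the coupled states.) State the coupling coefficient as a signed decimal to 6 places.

√[6·0!1!4!/6! · 0!1!2!2!2!3!] = √(48/5)
  +(−1)^0/∏(0,0,1,2,0,2)! = 1/4  (running 1/4)
⟨..|..⟩ = √(48/5)·(1/4) = +0.774597

+√(3/5) = +0.774597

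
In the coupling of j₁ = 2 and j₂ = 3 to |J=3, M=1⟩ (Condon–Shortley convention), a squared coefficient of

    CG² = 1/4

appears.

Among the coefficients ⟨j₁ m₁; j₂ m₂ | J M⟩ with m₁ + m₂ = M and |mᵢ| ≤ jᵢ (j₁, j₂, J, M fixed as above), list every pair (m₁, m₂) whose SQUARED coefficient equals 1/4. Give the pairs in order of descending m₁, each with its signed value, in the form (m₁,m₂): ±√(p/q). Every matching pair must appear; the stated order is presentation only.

Admissible pairs with m₁+m₂ = M = 1: (-2,3), (-1,2), (0,1), (1,0), (2,-1)
  (m₁,m₂)=(2,-1): CG² = 2/5, CG = +√(2/5)
  (m₁,m₂)=(1,0): CG² = 1/30, CG = −√(1/30)
  (m₁,m₂)=(0,1): CG² = 3/20, CG = −√(3/20)
  (m₁,m₂)=(-1,2): CG² = 1/4, CG = +√(1/4)   ← matches the target
  (m₁,m₂)=(-2,3): CG² = 1/6, CG = +√(1/6)
Pairs with CG² = 1/4: (-1,2): +√(1/4)

(-1,2): +√(1/4)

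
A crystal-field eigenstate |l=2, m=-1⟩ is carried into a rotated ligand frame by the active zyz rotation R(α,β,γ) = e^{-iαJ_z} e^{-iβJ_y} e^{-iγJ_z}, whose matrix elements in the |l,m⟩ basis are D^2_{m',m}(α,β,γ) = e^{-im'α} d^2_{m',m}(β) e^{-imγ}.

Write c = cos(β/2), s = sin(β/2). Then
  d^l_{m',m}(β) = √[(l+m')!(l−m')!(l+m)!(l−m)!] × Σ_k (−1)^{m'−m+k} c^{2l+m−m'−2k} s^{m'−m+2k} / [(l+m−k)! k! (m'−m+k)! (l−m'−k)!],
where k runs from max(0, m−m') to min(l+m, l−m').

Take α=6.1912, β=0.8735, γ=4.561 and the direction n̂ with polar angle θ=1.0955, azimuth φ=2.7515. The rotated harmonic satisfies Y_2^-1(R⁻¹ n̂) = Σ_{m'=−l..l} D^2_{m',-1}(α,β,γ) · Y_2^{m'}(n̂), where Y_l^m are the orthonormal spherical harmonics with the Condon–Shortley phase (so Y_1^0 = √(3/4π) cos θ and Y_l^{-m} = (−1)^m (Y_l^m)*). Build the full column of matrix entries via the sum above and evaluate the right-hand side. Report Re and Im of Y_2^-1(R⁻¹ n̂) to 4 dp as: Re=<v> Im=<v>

Re=0.0340 Im=-0.2558

Need the full column D^2_{m',-1} for m'=−2..2 at α=6.1912, β=0.8735, γ=4.5610.
cos(β/2)=0.906131, sin(β/2)=0.422997
d^2_{-2,-1}: single k=1 term ⇒ +0.629420;  D = -0.207148-0.594356i
d^2_{-1,-1}: k∈[0..1] ⇒ +0.674162 -0.440735 = +0.233427;  D = -0.056251-0.226548i
d^2_{0,-1}: k∈[0..1] ⇒ -0.770878 +0.167988 = -0.602891;  D = +0.090923+0.595995i
d^2_{1,-1}: k∈[0..1] ⇒ +0.440735 -0.032015 = +0.408720;  D = -0.024265-0.407999i
d^2_{2,-1}: single k=0 term ⇒ -0.137162;  D = -0.004468+0.137089i
Y_2^{m'}(θ=1.0955,φ=2.7515) and Σ D·Y over m':
  (-0.2071-0.5944i)·(+0.2171+0.2148i)  (-0.0563-0.2265i)·(-0.2907-0.1195i)  (+0.0909+0.5960i)·(-0.1173+0.0000i)  (-0.0243-0.4080i)·(+0.2907-0.1195i)  (-0.0045+0.1371i)·(+0.2171-0.2148i)
Y_2^-1(R⁻¹ n̂) = +0.033977-0.255810i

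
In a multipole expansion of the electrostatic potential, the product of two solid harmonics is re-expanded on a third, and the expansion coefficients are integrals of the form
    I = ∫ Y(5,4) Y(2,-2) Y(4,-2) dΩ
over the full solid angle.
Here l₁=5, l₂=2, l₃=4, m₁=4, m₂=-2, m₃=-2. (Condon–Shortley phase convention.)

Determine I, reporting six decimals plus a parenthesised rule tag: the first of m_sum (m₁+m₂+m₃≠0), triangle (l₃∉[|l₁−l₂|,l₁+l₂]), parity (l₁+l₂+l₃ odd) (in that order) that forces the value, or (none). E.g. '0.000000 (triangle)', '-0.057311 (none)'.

0.000000 (parity)

Σlᵢ=11 odd — θ-integrand is odd under cosθ→−cosθ; I=0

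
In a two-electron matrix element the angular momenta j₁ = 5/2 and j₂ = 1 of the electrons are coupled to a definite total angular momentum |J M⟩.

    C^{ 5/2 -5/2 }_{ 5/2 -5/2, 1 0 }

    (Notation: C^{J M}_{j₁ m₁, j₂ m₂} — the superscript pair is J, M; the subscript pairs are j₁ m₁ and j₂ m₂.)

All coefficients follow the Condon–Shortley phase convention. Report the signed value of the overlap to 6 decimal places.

-0.845154  (= −√(5/7))

triangle: 1!*4!*1!/7! = 24/5040
(j±m)!: 0!*5!*1!*1!*0!*5! = 14400
prefactor² = (2J+1)*Δ*N² = 2880/7
  k=1: −1/(1!*0!*4!*0!*0!*1!) = -1/24
Σ = -1/24  ⇒  CG² = 2880/7*(-1/24)² = 5/7
CG = −√(5/7) = -0.845154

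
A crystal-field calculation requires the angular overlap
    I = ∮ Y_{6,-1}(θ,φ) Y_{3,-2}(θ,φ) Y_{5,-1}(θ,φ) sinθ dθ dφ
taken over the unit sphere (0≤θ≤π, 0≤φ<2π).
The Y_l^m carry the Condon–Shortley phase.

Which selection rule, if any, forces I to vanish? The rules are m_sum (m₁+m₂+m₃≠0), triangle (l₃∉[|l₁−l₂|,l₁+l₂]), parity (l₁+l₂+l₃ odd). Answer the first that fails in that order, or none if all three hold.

m₁+m₂+m₃ = -1 − 2 − 1 = -4  ✗
triangle: |6−3|=3 ≤ l₃=5 ≤ 6+3=9
parity: l₁+l₂+l₃ = 14 is even

m_sum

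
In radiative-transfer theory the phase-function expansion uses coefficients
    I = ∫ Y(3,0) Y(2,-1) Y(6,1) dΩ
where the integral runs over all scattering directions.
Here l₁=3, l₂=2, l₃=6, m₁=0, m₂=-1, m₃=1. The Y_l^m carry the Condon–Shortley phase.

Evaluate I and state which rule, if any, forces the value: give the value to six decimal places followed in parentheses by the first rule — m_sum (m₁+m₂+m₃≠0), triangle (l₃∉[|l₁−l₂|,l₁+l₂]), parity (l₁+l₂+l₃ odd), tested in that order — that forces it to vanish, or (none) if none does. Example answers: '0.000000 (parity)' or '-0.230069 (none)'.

l₃=6 ∉ [1,5] — triangle fails ⇒ I = 0

0.000000 (triangle)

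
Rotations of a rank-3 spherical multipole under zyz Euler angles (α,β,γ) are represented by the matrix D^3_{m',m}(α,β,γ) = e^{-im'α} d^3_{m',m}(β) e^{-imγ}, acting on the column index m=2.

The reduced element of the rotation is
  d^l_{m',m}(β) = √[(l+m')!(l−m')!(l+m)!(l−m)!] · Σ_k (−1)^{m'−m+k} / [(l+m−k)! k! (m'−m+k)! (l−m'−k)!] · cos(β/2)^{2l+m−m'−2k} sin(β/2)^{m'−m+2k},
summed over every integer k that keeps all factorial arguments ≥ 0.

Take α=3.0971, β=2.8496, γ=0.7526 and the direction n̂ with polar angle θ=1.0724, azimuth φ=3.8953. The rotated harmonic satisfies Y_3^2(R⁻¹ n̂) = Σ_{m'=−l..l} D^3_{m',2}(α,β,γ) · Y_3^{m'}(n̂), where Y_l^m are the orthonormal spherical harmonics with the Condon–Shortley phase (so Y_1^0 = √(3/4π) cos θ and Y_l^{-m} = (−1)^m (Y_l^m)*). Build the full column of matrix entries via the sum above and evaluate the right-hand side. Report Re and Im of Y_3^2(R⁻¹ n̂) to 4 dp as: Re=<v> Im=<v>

Need the full column D^3_{m',2} for m'=−3..3 at α=3.0971, β=2.8496, γ=0.7526.
cos(β/2)=0.145478, sin(β/2)=0.989361
d^3_{-3,2}: single k=5 term ⇒ +0.337791;  D = +0.022912+0.337013i
d^3_{-2,2}: k∈[4..5] ⇒ +0.101388 -0.937843 = -0.836455;  D = +0.019562+0.836226i
d^3_{-1,2}: k∈[3..4] ⇒ +0.018858 -0.436087 = -0.417229;  D = +0.008804-0.417136i
d^3_{0,2}: k∈[2..3] ⇒ +0.002401 -0.111065 = -0.108663;  D = -0.007123+0.108430i
d^3_{1,2}: k∈[1..2] ⇒ +0.000204 -0.018858 = -0.018654;  D = +0.002049-0.018541i
d^3_{2,2}: k∈[0..1] ⇒ +0.000009 -0.002192 = -0.002183;  D = -0.000336+0.002157i
d^3_{3,2}: single k=0 term ⇒ -0.000158;  D = +0.000031-0.000155i
Y_3^{m'}(θ=1.0724,φ=3.8953) and Σ D·Y over m':
  (+0.0229+0.3370i)·(+0.1800+0.2180i)  (+0.0196+0.8362i)·(+0.0239-0.3761i)  (+0.0088-0.4171i)·(-0.0295+0.0277i)  (-0.0071+0.1084i)·(-0.3313+0.0000i)  (+0.0020-0.0185i)·(+0.0295+0.0277i)  (-0.0003+0.0022i)·(+0.0239+0.3761i)  (+0.0000-0.0002i)·(-0.1800+0.2180i)
Y_3^2(R⁻¹ n̂) = +0.259094+0.054364i

Re=0.2591 Im=0.0544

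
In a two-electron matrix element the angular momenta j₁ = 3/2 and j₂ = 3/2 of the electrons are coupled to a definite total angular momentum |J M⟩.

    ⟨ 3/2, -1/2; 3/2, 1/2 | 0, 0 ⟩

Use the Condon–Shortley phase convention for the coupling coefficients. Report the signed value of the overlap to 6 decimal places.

√[1·3!0!0!/4! · 1!2!2!1!0!0!] = √(1)
  +(−1)^2/∏(2,1,0,0,0,0)! = 1/2  (running 1/2)
⟨..|..⟩ = √(1)·(1/2) = +0.500000

+0.500000  (= +√(1/4))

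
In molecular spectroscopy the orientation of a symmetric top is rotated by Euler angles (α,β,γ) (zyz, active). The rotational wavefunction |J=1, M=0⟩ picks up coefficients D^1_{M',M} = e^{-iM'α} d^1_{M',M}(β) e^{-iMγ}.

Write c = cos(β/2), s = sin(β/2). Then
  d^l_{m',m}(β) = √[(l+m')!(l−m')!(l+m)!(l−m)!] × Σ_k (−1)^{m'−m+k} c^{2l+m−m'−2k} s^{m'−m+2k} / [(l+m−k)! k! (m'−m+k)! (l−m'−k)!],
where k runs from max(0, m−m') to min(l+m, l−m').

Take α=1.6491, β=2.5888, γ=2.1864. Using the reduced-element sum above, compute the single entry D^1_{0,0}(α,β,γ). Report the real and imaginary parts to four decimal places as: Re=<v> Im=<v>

First d^1_{0,0}(β=2.5888), then the phase factors e^{-i(0)α} and e^{-i(0)γ}:
Half-angle: c=0.272891, s=0.962045. N=√(1·1·1·1)=1.000000
k: max(0,(0)−(0))=0 … min(1+(0),1−(0))=1
  k=0: (−1)^0·1.0000/(1)·0.2729^2·0.9620^0 = +0.074469
  k=1: (−1)^1·1.0000/(1)·0.2729^0·0.9620^2 = -0.925531
d^1_{0,0}(2.5888) = +0.074469 -0.925531 = -0.851062
D = (+1.000000+0.000000i)·(-0.851062)·(+1.000000+0.000000i) = -0.851062+0.000000i

Re=-0.8511 Im=0.0000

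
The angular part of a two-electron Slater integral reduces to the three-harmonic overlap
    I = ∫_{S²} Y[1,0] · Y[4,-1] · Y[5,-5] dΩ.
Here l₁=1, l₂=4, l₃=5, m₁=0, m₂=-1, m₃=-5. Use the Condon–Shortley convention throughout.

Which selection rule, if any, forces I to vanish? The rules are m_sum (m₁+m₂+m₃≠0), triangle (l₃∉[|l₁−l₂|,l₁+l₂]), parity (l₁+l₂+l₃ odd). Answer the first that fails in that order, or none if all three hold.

m_sum

Σmᵢ = -6  ✗
l₃∈[|l₁−l₂|,l₁+l₂]=[3,5], have l₃=5
Σlᵢ = 10 ⇒ even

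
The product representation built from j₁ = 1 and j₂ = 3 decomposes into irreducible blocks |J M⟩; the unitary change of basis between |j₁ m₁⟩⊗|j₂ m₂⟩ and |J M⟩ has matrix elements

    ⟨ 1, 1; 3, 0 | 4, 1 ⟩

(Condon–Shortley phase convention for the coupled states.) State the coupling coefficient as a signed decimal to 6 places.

+0.597614

√[9·0!2!6!/9! · 2!0!3!3!5!3!] = √(12960/7)
  +(−1)^0/∏(0,0,0,3,2,3)! = 1/72  (running 1/72)
⟨..|..⟩ = √(12960/7)·(1/72) = +0.597614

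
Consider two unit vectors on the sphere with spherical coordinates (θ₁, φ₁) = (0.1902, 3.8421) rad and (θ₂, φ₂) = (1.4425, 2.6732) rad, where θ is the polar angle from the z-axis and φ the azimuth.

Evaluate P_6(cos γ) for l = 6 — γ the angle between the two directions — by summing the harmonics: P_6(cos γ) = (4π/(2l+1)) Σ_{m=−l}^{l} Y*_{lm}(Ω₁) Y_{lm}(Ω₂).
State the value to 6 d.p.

-0.082634

Addition theorem: P_6(cos γ) = (4π/13) Σ_m Y*_{lm}(Ω₁) Y_{lm}(Ω₂), m = −6…6:
  m=-6: (-0.00001 - 0.00002j) × (-0.43475 + 0.14952j) = 0.00001 + 0.00001j  (running Σ = 0.00001 + 0.00001j)
  m=-5: (0.00037 + 0.00014j) × (0.14320 - 0.14733j) = 0.00007 - 0.00003j  (running Σ = 0.00008 - 0.00003j)
  m=-4: (-0.00413 + 0.00146j) × (0.08439 - 0.27016j) = 0.00005 + 0.00124j  (running Σ = 0.00013 + 0.00121j)
  m=-3: (0.01664 - 0.02836j) × (0.03780 + 0.22613j) = 0.00704 + 0.00269j  (running Σ = 0.00717 + 0.00390j)
  m=-2: (0.02818 + 0.16438j) × (0.13554 + 0.18433j) = -0.02648 + 0.02747j  (running Σ = -0.01931 + 0.03138j)
  m=-1: (-0.39500 - 0.33305j) × (-0.21074 - 0.10662j) = 0.04773 + 0.11230j  (running Σ = 0.02842 + 0.14368j)
  m=0: (0.66542 + 0.00000j) × (-0.21388 + 0.00000j) = -0.14232 + 0.00000j  (running Σ = -0.11390 + 0.14368j)
  m=1: (0.39500 - 0.33305j) × (0.21074 - 0.10662j) = 0.04773 - 0.11230j  (running Σ = -0.06617 + 0.03138j)
  m=2: (0.02818 - 0.16438j) × (0.13554 - 0.18433j) = -0.02648 - 0.02747j  (running Σ = -0.09265 + 0.00390j)
  m=3: (-0.01664 - 0.02836j) × (-0.03780 + 0.22613j) = 0.00704 - 0.00269j  (running Σ = -0.08561 + 0.00121j)
  m=4: (-0.00413 - 0.00146j) × (0.08439 + 0.27016j) = 0.00005 - 0.00124j  (running Σ = -0.08557 - 0.00003j)
  m=5: (-0.00037 + 0.00014j) × (-0.14320 - 0.14733j) = 0.00007 + 0.00003j  (running Σ = -0.08549 + 0.00001j)
  m=6: (-0.00001 + 0.00002j) × (-0.43475 - 0.14952j) = 0.00001 - 0.00001j  (running Σ = -0.08549 - 0.00000j)
Total Σ_m = -0.08549 - 0.00000j. Multiply by 0.966644: -0.08263 - 0.00000j. P_6(cos γ) = -0.082634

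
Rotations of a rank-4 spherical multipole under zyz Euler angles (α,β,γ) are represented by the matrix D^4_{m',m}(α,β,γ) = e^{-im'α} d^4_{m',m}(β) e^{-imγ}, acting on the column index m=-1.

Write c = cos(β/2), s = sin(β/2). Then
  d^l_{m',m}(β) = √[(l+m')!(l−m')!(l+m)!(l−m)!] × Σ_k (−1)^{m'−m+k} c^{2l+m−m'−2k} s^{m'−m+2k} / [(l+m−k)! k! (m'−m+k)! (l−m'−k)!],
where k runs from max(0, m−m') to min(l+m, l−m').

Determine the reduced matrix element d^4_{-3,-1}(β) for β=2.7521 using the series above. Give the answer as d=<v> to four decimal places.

d^4_{-3,-1}(β=2.7521) via the finite sum:
Half-angle: c=0.193518, s=0.981097. N=√(1·5040·6·120)=1904.940944
k∈{2,3} keeps every argument non-negative
  k=2: (−1)^0·1904.9409/(240)·0.1935^6·0.9811^2 = +0.000401
  k=3: (−1)^1·1904.9409/(144)·0.1935^4·0.9811^4 = -0.017189
d^4_{-3,-1}(2.7521) = +0.000401 -0.017189 = -0.016788

d=-0.0168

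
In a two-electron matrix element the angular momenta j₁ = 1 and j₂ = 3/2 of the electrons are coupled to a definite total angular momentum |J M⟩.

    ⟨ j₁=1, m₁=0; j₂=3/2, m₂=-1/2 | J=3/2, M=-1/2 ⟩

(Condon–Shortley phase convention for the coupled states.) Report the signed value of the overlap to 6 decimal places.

+√(1/15) = +0.258199

√[4·1!1!2!/5! · 1!1!1!2!1!2!] = √(4/15)
  +(−1)^0/∏(0,1,1,1,0,1)! = 1  (running 1)
  +(−1)^1/∏(1,0,0,0,1,2)! = -1/2  (running 1/2)
⟨..|..⟩ = √(4/15)·(1/2) = +0.258199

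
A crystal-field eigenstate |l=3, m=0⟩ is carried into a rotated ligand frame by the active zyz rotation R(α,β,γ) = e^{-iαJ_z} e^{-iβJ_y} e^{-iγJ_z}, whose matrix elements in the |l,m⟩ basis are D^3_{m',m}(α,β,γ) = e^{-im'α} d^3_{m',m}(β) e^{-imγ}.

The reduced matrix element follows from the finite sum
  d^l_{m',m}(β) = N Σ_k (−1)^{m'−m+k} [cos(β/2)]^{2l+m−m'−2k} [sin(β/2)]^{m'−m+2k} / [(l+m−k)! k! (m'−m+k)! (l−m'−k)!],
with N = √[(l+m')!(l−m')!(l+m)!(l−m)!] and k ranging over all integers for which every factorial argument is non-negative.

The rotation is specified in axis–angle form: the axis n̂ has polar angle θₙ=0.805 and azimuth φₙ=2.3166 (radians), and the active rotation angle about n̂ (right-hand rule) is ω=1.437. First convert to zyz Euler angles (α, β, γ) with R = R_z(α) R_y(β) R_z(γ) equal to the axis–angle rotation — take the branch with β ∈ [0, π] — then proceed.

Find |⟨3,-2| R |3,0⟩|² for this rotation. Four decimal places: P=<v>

P=0.2759

Axis–angle → zyz. n̂ = (sinθₙcosφₙ, sinθₙsinφₙ, cosθₙ) = (-0.489129, +0.529481, +0.693111), ω = 1.4370.
R = I cosω + sinω [n̂]ₓ + (1−cosω) n̂n̂ᵀ gives
  R = [+0.340729, -0.911353, +0.230953; +0.462480, +0.376350, +0.802791; -0.818545, -0.166723, +0.549716]
β = atan2(√(R₁₃²+R₂₃²), R₃₃) = 0.988772; α = atan2(R₂₃, R₁₃) mod 2π = 1.290673; γ = atan2(R₃₂, −R₃₁) mod 2π = 6.082251
Split into d^3_{-2,0}(β=0.9888) × two z-phases.
c=cos(0.988772/2)=0.880260, s=sin(0.988772/2)=0.474491; N=√[1·120·6·6]=65.726707
Admissible k: 2..3 (factorial args all ≥0)
  k=2: (−1)^0·65.7267/(12)·0.8803^4·0.4745^2 = +0.740391
  k=3: (−1)^1·65.7267/(12)·0.8803^2·0.4745^4 = -0.215127
d^3_{-2,0}(0.9888) = +0.740391 -0.215127 = +0.525264
|D^3_{-2,0}|² = |d^3_{-2,0}(β)|² = (+0.525264)² = 0.275902 (the z-rotation phases have unit modulus)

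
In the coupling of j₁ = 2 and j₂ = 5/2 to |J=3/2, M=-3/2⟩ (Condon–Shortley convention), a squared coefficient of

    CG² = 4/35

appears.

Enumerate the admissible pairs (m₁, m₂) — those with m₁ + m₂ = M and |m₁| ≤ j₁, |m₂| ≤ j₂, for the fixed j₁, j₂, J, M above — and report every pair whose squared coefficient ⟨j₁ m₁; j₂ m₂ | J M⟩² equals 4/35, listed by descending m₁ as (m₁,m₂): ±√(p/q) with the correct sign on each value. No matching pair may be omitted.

Admissible pairs with m₁+m₂ = M = -3/2: (-2,1/2), (-1,-1/2), (0,-3/2), (1,-5/2)
  (m₁,m₂)=(1,-5/2): CG² = 2/7, CG = +√(2/7)
  (m₁,m₂)=(0,-3/2): CG² = 12/35, CG = −√(12/35)
  (m₁,m₂)=(-1,-1/2): CG² = 9/35, CG = +√(9/35)
  (m₁,m₂)=(-2,1/2): CG² = 4/35, CG = −√(4/35)   ← matches the target
Pairs with CG² = 4/35: (-2,1/2): −√(4/35)

(-2,1/2): −√(4/35)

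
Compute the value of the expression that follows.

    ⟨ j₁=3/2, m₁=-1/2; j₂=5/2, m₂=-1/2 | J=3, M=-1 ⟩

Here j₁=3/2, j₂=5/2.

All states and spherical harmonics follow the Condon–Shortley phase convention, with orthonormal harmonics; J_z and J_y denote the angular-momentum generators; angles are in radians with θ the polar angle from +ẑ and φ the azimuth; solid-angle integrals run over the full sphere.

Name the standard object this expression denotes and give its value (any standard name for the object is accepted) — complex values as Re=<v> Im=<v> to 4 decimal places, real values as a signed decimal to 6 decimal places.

Clebsch–Gordan coefficient, −√(1/60) ≈ -0.129099

This is a Clebsch–Gordan (vector-coupling) coefficient.
√[7·1!2!4!/8! · 1!2!2!3!2!4!] = √(48/5)
  +(−1)^0/∏(0,1,2,2,0,2)! = 1/8  (running 1/8)
  +(−1)^1/∏(1,0,1,1,1,3)! = -1/6  (running -1/24)
⟨..|..⟩ = √(48/5)·(-1/24) = -0.129099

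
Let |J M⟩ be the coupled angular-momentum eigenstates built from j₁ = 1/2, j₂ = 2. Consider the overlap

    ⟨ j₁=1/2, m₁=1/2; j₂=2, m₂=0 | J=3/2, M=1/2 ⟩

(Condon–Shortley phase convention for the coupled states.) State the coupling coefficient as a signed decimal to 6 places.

+0.632456

triangle: 1!·0!·3!/5! = 6/120
(j±m)!: 1!·0!·2!·2!·2!·1! = 8
prefactor² = (2J+1)·Δ·N² = 8/5
  k=0: +1/(0!·1!·0!·2!·0!·1!) = 1/2
Σ = 1/2  ⇒  CG² = 8/5·(1/2)² = 2/5
CG = +√(2/5) = +0.632456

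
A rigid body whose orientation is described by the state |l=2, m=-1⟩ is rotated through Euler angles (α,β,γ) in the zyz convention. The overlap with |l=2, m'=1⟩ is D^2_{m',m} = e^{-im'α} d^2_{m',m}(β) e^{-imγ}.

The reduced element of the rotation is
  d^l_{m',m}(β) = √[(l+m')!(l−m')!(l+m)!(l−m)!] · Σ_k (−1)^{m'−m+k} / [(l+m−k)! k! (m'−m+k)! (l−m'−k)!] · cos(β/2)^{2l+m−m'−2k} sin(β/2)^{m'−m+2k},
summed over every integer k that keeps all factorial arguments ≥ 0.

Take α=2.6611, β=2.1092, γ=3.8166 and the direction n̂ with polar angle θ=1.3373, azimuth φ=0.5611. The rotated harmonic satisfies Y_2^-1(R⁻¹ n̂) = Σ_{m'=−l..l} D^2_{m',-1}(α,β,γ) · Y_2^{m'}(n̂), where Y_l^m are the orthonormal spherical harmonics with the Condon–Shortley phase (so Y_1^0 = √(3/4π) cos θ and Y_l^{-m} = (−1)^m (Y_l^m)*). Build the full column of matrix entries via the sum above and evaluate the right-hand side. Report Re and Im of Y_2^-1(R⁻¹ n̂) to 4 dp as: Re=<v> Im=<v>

Re=-0.2017 Im=0.2875

Need the full column D^2_{m',-1} for m'=−2..2 at α=2.6611, β=2.1092, γ=3.8166.
cos(β/2)=0.493576, sin(β/2)=0.869703
d^2_{-2,-1}: single k=1 term ⇒ +0.209152;  D = -0.200658+0.059001i
d^2_{-1,-1}: k∈[0..1] ⇒ +0.059349 -0.552803 = -0.493454;  D = -0.484148-0.095380i
d^2_{0,-1}: k∈[0..1] ⇒ -0.256158 +0.795320 = +0.539162;  D = -0.420925-0.336924i
d^2_{1,-1}: k∈[0..1] ⇒ +0.552803 -0.572115 = -0.019312;  D = -0.007792-0.017671i
d^2_{2,-1}: single k=0 term ⇒ -0.649376;  D = -0.042307+0.647997i
Y_2^{m'}(θ=1.3373,φ=0.5611) and Σ D·Y over m':
  (-0.2007+0.0590i)·(+0.1586-0.3294i)  (-0.4841-0.0954i)·(+0.1472-0.0925i)  (-0.4209-0.3369i)·(-0.2647+0.0000i)  (-0.0078-0.0177i)·(-0.1472-0.0925i)  (-0.0423+0.6480i)·(+0.1586+0.3294i)
Y_2^-1(R⁻¹ n̂) = -0.201716+0.287541i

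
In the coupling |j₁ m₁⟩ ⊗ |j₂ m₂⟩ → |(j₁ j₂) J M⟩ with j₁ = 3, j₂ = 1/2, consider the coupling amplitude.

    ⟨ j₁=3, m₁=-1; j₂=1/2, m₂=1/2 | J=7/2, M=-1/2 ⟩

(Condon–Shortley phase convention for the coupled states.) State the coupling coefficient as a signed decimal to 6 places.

triangle: 0!*6!*1!/8! = 720/40320
(j±m)!: 2!*4!*1!*0!*3!*4! = 6912
prefactor² = (2J+1)*Δ*N² = 6912/7
  k=0: +1/(0!*0!*4!*1!*2!*0!) = 1/48
Σ = 1/48  ⇒  CG² = 6912/7*(1/48)² = 3/7
CG = +√(3/7) = +0.654654

+√(3/7) ≈ +0.654654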